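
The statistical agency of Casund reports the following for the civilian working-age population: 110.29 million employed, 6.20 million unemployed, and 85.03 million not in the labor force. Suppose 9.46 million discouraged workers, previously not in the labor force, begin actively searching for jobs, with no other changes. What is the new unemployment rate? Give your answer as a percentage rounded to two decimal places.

Initially, labor force = 110.29 + 6.20 = 116.49 million, so u = 6.20/116.49 = 5.32%.
After the change, unemployed and labor force both rise by 9.46 → E = 110.29, U = 15.66, labor force = 125.95 million.
New unemployment rate = 15.66 / 125.95 = 12.43%.

New unemployment rate ≈ 12.43%.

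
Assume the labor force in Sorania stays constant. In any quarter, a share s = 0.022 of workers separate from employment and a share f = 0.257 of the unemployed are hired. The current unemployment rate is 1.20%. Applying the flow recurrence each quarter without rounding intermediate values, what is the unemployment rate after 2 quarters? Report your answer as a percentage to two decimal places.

Unemployment rate after two quarters ≈ 4.41%.

With a fixed labor force, u_{t+1} = u_t + s·(1−u_t) − f·u_t = u_t·(1−s−f) + s.
Here 1−s−f = 0.721 and s = 0.022.
u_1 = 0.012000 × 0.721 + 0.022 = 0.030652.
u_2 = 0.030652 × 0.721 + 0.022 = 0.044100.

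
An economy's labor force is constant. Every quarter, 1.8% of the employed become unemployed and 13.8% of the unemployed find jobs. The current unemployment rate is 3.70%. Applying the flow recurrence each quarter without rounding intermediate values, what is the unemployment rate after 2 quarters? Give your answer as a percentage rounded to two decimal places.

Unemployment rate after two quarters ≈ 5.95%.

With a fixed labor force, u_{t+1} = u_t + s·(1−u_t) − f·u_t = u_t·(1−s−f) + s.
Here 1−s−f = 0.844 and s = 0.018.
u_1 = 0.037000 × 0.844 + 0.018 = 0.049228.
u_2 = 0.049228 × 0.844 + 0.018 = 0.059548.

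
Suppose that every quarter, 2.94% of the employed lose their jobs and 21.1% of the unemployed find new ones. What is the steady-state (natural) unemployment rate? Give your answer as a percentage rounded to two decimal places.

At steady state the flows balance: s·E = f·U, so U/(E+U) = s/(s+f).
u* = 2.94 / (2.94 + 21.1) = 2.94 / 24.04 = 12.23%.

Steady-state unemployment rate ≈ 12.23%.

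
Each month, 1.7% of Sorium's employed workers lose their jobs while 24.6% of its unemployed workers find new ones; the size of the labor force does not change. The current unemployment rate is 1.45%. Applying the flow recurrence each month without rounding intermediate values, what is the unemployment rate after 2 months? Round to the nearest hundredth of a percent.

With a fixed labor force, u_{t+1} = u_t + s·(1−u_t) − f·u_t = u_t·(1−s−f) + s.
Here 1−s−f = 0.737 and s = 0.017.
u_1 = 0.014500 × 0.737 + 0.017 = 0.027687.
u_2 = 0.027687 × 0.737 + 0.017 = 0.037405.

Unemployment rate after two months ≈ 3.74%.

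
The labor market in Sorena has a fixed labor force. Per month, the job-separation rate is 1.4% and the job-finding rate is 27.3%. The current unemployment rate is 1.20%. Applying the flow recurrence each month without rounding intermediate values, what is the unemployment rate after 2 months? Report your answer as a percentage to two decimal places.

Unemployment rate after two months ≈ 3.01%.

With a fixed labor force, u_{t+1} = u_t + s·(1−u_t) − f·u_t = u_t·(1−s−f) + s.
Here 1−s−f = 0.713 and s = 0.014.
u_1 = 0.012000 × 0.713 + 0.014 = 0.022556.
u_2 = 0.022556 × 0.713 + 0.014 = 0.030082.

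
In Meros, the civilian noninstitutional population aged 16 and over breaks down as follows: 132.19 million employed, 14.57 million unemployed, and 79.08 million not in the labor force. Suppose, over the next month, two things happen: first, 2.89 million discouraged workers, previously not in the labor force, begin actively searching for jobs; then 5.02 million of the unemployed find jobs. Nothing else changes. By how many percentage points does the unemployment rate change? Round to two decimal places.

The unemployment rate changes by −1.62 percentage points.

Initially, labor force = 132.19 + 14.57 = 146.76 million, so u = 14.57/146.76 = 9.93%.
After the first change, unemployed and labor force both rise by 2.89 → E = 132.19, U = 17.46, labor force = 149.65 million.
After the second change, unemployed falls and employed rises by 5.02; labor force unchanged → E = 137.21, U = 12.44, labor force = 149.65 million.
New unemployment rate = 12.44 / 149.65 = 8.31%.
Change = 8.31% − 9.93% = −1.62 percentage points.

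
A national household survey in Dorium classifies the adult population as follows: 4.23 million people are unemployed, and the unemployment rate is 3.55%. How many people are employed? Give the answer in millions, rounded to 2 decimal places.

Labor force = U / u = 4.23 / 0.0355 ≈ 119.15 million.
Employed = labor force − unemployed = 119.15 − 4.23 = 114.92 million.

About 114.92 million are employed.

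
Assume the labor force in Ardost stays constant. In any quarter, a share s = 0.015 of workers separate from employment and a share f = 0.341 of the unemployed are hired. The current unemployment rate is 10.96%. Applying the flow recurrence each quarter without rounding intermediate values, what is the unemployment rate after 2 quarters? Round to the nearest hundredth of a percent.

With a fixed labor force, u_{t+1} = u_t + s·(1−u_t) − f·u_t = u_t·(1−s−f) + s.
Here 1−s−f = 0.644 and s = 0.015.
u_1 = 0.109600 × 0.644 + 0.015 = 0.085582.
u_2 = 0.085582 × 0.644 + 0.015 = 0.070115.

Unemployment rate after two quarters ≈ 7.01%.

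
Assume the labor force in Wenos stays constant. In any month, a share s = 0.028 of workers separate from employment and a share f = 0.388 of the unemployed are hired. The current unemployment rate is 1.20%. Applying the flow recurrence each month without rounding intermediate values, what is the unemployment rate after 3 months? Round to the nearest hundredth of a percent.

With a fixed labor force, u_{t+1} = u_t + s·(1−u_t) − f·u_t = u_t·(1−s−f) + s.
Here 1−s−f = 0.584 and s = 0.028.
u_1 = 0.012000 × 0.584 + 0.028 = 0.035008.
u_2 = 0.035008 × 0.584 + 0.028 = 0.048445.
u_3 = 0.048445 × 0.584 + 0.028 = 0.056292.

Unemployment rate after three months ≈ 5.63%.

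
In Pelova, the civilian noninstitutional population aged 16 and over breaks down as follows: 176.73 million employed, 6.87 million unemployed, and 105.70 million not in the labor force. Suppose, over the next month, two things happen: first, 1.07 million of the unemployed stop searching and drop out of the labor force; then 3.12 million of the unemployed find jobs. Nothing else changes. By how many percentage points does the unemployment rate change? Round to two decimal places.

The unemployment rate changes by −2.27 percentage points.

Initially, labor force = 176.73 + 6.87 = 183.60 million, so u = 6.87/183.60 = 3.74%.
After the first change, unemployed and labor force both fall by 1.07 → E = 176.73, U = 5.80, labor force = 182.53 million.
After the second change, unemployed falls and employed rises by 3.12; labor force unchanged → E = 179.85, U = 2.68, labor force = 182.53 million.
New unemployment rate = 2.68 / 182.53 = 1.47%.
Change = 1.47% − 3.74% = −2.27 percentage points.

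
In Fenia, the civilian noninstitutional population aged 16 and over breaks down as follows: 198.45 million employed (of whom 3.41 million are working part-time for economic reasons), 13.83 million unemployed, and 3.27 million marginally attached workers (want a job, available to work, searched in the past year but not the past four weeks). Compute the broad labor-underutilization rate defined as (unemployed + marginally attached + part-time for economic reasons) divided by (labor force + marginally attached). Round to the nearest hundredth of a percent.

Broad underutilization rate ≈ 9.52%.

Labor force = 198.45 + 13.83 = 212.28 million.
Numerator = 13.83 + 3.27 + 3.41 = 20.51 million.
Denominator = 212.28 + 3.27 = 215.55 million.
Broad rate = 20.51 / 215.55 = 9.52%.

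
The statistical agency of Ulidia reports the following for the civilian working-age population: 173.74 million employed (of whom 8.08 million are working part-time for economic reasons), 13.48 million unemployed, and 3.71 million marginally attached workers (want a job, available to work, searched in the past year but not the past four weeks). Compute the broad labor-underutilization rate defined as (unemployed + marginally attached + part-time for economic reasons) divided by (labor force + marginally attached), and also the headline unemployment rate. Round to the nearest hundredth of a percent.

Labor force = 173.74 + 13.48 = 187.22 million.
Numerator = 13.48 + 3.71 + 8.08 = 25.27 million.
Denominator = 187.22 + 3.71 = 190.93 million.
Broad rate = 25.27 / 190.93 = 13.24%.
Headline unemployment rate = 13.48 / 187.22 = 7.20%.

Broad underutilization rate ≈ 13.24%; headline unemployment rate ≈ 7.20%.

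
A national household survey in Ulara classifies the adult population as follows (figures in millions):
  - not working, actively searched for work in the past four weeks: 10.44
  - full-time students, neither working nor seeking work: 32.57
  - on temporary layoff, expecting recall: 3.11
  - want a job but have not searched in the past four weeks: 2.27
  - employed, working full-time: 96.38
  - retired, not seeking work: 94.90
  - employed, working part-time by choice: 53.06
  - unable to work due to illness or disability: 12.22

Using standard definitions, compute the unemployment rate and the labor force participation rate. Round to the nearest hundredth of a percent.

Unemployment rate ≈ 8.31%; labor force participation rate ≈ 53.45%.

Employed = 96.38 + 53.06 = 149.44 million.
Unemployed = 10.44 + 3.11 = 13.55 million (jobless and actively searching, or on temporary layoff).
Labor force = 149.44 + 13.55 = 162.99 million.
Not in labor force = 32.57 + 2.27 + 94.90 + 12.22 = 141.96 million (those not working and not actively searching are outside the labor force — including those who want a job but have given up searching).
Civilian working-age population = 162.99 + 141.96 = 304.95 million.
Unemployment rate = 13.55 / 162.99 = 8.31%.
Labor force participation rate = 162.99 / 304.95 = 53.45%.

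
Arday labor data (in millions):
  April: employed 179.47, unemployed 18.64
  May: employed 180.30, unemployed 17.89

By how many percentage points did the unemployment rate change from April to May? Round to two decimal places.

The unemployment rate changed by −0.38 percentage points.

April: labor force = 179.47 + 18.64 = 198.11; u = 18.64/198.11 = 9.41%.
May: labor force = 180.30 + 17.89 = 198.19; u = 17.89/198.19 = 9.03%.
Change = 9.03% − 9.41% = −0.38 pp.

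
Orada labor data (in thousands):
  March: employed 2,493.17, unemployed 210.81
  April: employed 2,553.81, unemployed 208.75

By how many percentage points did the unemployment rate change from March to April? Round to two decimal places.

March: labor force = 2,493.17 + 210.81 = 2,703.98; u = 210.81/2,703.98 = 7.80%.
April: labor force = 2,553.81 + 208.75 = 2,762.56; u = 208.75/2,762.56 = 7.56%.
Change = 7.56% − 7.80% = −0.24 pp.

The unemployment rate changed by −0.24 percentage points.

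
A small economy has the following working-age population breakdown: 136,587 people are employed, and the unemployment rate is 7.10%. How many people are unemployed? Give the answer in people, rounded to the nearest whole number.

Let U be the number unemployed. The labor force is E + U, and U/(E+U) = 0.0710.
So U = 0.0710 × 136,587 / (1 − 0.0710) = 9697.68 / 0.9290 ≈ 10,439.

About 10,439 are unemployed.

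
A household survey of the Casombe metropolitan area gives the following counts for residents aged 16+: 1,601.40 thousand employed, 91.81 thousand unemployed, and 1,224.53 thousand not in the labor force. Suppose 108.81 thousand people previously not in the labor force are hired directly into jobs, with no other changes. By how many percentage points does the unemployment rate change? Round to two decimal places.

The unemployment rate changes by −0.33 percentage points.

Initially, labor force = 1,601.40 + 91.81 = 1,693.21 thousand, so u = 91.81/1,693.21 = 5.42%.
After the change, employed and labor force both rise by 108.81; unemployed unchanged → E = 1,710.21, U = 91.81, labor force = 1,802.02 thousand.
New unemployment rate = 91.81 / 1,802.02 = 5.09%.
Change = 5.09% − 5.42% = −0.33 percentage points.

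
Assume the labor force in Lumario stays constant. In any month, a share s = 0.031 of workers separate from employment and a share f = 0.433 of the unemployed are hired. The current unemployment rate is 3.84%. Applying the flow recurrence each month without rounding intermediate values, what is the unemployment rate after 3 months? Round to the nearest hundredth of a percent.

Unemployment rate after three months ≈ 6.24%.

With a fixed labor force, u_{t+1} = u_t + s·(1−u_t) − f·u_t = u_t·(1−s−f) + s.
Here 1−s−f = 0.536 and s = 0.031.
u_1 = 0.038400 × 0.536 + 0.031 = 0.051582.
u_2 = 0.051582 × 0.536 + 0.031 = 0.058648.
u_3 = 0.058648 × 0.536 + 0.031 = 0.062435.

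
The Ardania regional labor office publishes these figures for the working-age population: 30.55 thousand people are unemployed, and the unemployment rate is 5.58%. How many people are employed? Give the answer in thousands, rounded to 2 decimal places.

About 516.94 thousand are employed.

Labor force = U / u = 30.55 / 0.0558 ≈ 547.49 thousand.
Employed = labor force − unemployed = 547.49 − 30.55 = 516.94 thousand.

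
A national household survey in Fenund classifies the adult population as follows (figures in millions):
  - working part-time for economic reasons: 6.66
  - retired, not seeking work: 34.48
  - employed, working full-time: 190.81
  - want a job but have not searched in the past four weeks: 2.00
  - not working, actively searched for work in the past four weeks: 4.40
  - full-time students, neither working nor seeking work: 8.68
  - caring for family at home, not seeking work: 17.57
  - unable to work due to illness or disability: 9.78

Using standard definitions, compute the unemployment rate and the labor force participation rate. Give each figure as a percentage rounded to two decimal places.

Unemployment rate ≈ 2.18%; labor force participation rate ≈ 73.57%.

Employed = 6.66 + 190.81 = 197.47 million (anyone who worked, including part-time for economic reasons, counts as employed).
Unemployed = 4.40 million.
Labor force = 197.47 + 4.40 = 201.87 million.
Not in labor force = 34.48 + 2.00 + 8.68 + 17.57 + 9.78 = 72.51 million (those not working and not actively searching are outside the labor force — including those who want a job but have given up searching).
Civilian working-age population = 201.87 + 72.51 = 274.38 million.
Unemployment rate = 4.40 / 201.87 = 2.18%.
Labor force participation rate = 201.87 / 274.38 = 73.57%.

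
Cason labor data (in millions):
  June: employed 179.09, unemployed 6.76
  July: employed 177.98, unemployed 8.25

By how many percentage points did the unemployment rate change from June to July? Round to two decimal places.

The unemployment rate changed by +0.79 percentage points.

June: labor force = 179.09 + 6.76 = 185.85; u = 6.76/185.85 = 3.64%.
July: labor force = 177.98 + 8.25 = 186.23; u = 8.25/186.23 = 4.43%.
Change = 4.43% − 3.64% = +0.79 pp.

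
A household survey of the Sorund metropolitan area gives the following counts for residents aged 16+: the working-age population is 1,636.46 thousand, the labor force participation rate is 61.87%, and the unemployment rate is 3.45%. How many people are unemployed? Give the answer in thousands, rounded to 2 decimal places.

Labor force = 0.6187 × 1,636.46 = 1,012.48 thousand.
Unemployed = 0.0345 × 1,012.48 ≈ 34.93 thousand.

About 34.93 thousand are unemployed.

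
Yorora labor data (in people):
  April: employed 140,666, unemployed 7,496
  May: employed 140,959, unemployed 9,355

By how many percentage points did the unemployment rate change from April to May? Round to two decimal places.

The unemployment rate changed by +1.16 percentage points.

April: labor force = 140,666 + 7,496 = 148,162; u = 7,496/148,162 = 5.06%.
May: labor force = 140,959 + 9,355 = 150,314; u = 9,355/150,314 = 6.22%.
Change = 6.22% − 5.06% = +1.16 pp.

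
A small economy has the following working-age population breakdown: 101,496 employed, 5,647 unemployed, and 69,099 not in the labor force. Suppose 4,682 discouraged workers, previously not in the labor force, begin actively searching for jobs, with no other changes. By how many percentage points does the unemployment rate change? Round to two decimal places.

Initially, labor force = 101,496 + 5,647 = 107,143, so u = 5,647/107,143 = 5.27%.
After the change, unemployed and labor force both rise by 4,682 → E = 101,496, U = 10,329, labor force = 111,825.
New unemployment rate = 10,329 / 111,825 = 9.24%.
Change = 9.24% − 5.27% = +3.97 percentage points.

The unemployment rate changes by +3.97 percentage points.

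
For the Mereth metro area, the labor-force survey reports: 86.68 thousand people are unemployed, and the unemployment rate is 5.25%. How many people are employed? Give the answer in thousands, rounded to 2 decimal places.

About 1,564.37 thousand are employed.

Labor force = U / u = 86.68 / 0.0525 ≈ 1,651.05 thousand.
Employed = labor force − unemployed = 1,651.05 − 86.68 = 1,564.37 thousand.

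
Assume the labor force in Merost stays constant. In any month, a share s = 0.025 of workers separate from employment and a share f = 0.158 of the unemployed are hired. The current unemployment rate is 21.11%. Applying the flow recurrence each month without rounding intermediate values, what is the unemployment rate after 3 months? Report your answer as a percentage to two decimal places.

Unemployment rate after three months ≈ 17.72%.

With a fixed labor force, u_{t+1} = u_t + s·(1−u_t) − f·u_t = u_t·(1−s−f) + s.
Here 1−s−f = 0.817 and s = 0.025.
u_1 = 0.211100 × 0.817 + 0.025 = 0.197469.
u_2 = 0.197469 × 0.817 + 0.025 = 0.186332.
u_3 = 0.186332 × 0.817 + 0.025 = 0.177233.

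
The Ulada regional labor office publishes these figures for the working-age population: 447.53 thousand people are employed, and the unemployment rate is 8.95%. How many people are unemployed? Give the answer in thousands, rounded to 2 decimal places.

Let U be the number unemployed. The labor force is E + U, and U/(E+U) = 0.0895.
So U = 0.0895 × 447.53 / (1 − 0.0895) = 40.0539 / 0.9105 ≈ 43.99 thousand.

About 43.99 thousand are unemployed.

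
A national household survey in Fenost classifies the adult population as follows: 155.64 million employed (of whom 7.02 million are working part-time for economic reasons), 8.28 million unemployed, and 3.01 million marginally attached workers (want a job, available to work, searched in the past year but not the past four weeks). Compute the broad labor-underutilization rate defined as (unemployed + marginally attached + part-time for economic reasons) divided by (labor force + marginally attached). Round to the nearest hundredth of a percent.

Broad underutilization rate ≈ 10.97%.

Labor force = 155.64 + 8.28 = 163.92 million.
Numerator = 8.28 + 3.01 + 7.02 = 18.31 million.
Denominator = 163.92 + 3.01 = 166.93 million.
Broad rate = 18.31 / 166.93 = 10.97%.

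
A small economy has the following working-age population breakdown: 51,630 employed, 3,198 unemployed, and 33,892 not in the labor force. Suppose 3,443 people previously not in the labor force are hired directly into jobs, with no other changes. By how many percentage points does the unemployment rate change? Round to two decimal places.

The unemployment rate changes by −0.34 percentage points.

Initially, labor force = 51,630 + 3,198 = 54,828, so u = 3,198/54,828 = 5.83%.
After the change, employed and labor force both rise by 3,443; unemployed unchanged → E = 55,073, U = 3,198, labor force = 58,271.
New unemployment rate = 3,198 / 58,271 = 5.49%.
Change = 5.49% − 5.83% = −0.34 percentage points.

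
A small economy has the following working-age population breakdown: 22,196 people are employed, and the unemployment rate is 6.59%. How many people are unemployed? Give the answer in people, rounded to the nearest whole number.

About 1,566 are unemployed.

Let U be the number unemployed. The labor force is E + U, and U/(E+U) = 0.0659.
So U = 0.0659 × 22,196 / (1 − 0.0659) = 1462.72 / 0.9341 ≈ 1,566.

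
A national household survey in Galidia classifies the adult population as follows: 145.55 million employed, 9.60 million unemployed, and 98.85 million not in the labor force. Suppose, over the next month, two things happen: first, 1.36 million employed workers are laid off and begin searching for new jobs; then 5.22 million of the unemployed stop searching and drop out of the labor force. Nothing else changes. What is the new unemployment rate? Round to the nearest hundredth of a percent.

Initially, labor force = 145.55 + 9.60 = 155.15 million, so u = 9.60/155.15 = 6.19%.
After the first change, employed falls and unemployed rises by 1.36; labor force unchanged → E = 144.19, U = 10.96, labor force = 155.15 million.
After the second change, unemployed and labor force both fall by 5.22 → E = 144.19, U = 5.74, labor force = 149.93 million.
New unemployment rate = 5.74 / 149.93 = 3.83%.

New unemployment rate ≈ 3.83%.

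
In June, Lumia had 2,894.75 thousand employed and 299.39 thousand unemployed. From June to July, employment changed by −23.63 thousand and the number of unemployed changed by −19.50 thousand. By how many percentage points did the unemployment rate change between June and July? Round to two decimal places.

The unemployment rate changed by −0.49 percentage points.

June: labor force = 2,894.75 + 299.39 = 3,194.14; u = 299.39/3,194.14 = 9.37%.
July: labor force = 2,871.12 + 279.89 = 3,151.01; u = 279.89/3,151.01 = 8.88%.
Change = 8.88% − 9.37% = −0.49 pp.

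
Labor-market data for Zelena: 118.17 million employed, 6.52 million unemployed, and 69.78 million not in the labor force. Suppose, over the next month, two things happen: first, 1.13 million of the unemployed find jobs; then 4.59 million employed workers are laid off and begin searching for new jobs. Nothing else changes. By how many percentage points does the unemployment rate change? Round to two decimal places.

Initially, labor force = 118.17 + 6.52 = 124.69 million, so u = 6.52/124.69 = 5.23%.
After the first change, unemployed falls and employed rises by 1.13; labor force unchanged → E = 119.30, U = 5.39, labor force = 124.69 million.
After the second change, employed falls and unemployed rises by 4.59; labor force unchanged → E = 114.71, U = 9.98, labor force = 124.69 million.
New unemployment rate = 9.98 / 124.69 = 8.00%.
Change = 8.00% − 5.23% = +2.77 percentage points.

The unemployment rate changes by +2.77 percentage points.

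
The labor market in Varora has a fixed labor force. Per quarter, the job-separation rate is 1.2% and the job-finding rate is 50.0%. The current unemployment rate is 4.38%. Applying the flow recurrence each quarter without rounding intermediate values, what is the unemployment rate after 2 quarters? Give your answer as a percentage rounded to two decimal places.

Unemployment rate after two quarters ≈ 2.83%.

With a fixed labor force, u_{t+1} = u_t + s·(1−u_t) − f·u_t = u_t·(1−s−f) + s.
Here 1−s−f = 0.488 and s = 0.012.
u_1 = 0.043800 × 0.488 + 0.012 = 0.033374.
u_2 = 0.033374 × 0.488 + 0.012 = 0.028287.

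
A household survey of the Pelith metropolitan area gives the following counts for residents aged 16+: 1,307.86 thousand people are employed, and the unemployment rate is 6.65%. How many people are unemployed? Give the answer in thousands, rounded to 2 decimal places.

Let U be the number unemployed. The labor force is E + U, and U/(E+U) = 0.0665.
So U = 0.0665 × 1,307.86 / (1 − 0.0665) = 86.9727 / 0.9335 ≈ 93.17 thousand.

About 93.17 thousand are unemployed.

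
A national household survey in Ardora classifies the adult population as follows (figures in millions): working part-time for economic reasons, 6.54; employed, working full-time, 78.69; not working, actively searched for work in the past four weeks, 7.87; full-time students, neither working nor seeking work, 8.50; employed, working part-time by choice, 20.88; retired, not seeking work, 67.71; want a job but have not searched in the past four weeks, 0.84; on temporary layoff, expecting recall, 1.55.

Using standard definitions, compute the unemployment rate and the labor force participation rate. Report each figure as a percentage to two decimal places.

Unemployment rate ≈ 8.15%; labor force participation rate ≈ 59.99%.

Employed = 6.54 + 78.69 + 20.88 = 106.11 million (anyone who worked, including part-time for economic reasons, counts as employed).
Unemployed = 7.87 + 1.55 = 9.42 million (jobless and actively searching, or on temporary layoff).
Labor force = 106.11 + 9.42 = 115.53 million.
Not in labor force = 8.50 + 67.71 + 0.84 = 77.05 million (those not working and not actively searching are outside the labor force — including those who want a job but have given up searching).
Civilian working-age population = 115.53 + 77.05 = 192.58 million.
Unemployment rate = 9.42 / 115.53 = 8.15%.
Labor force participation rate = 115.53 / 192.58 = 59.99%.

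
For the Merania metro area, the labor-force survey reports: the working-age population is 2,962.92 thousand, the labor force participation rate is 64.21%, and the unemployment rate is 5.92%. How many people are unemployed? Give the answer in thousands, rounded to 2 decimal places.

About 112.63 thousand are unemployed.

Labor force = 0.6421 × 2,962.92 = 1,902.49 thousand.
Unemployed = 0.0592 × 1,902.49 ≈ 112.63 thousand.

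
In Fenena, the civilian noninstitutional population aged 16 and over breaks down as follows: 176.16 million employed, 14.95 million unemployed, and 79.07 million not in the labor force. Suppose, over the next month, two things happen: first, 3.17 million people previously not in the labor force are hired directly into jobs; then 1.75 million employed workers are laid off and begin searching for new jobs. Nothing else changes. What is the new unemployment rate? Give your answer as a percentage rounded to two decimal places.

New unemployment rate ≈ 8.60%.

Initially, labor force = 176.16 + 14.95 = 191.11 million, so u = 14.95/191.11 = 7.82%.
After the first change, employed and labor force both rise by 3.17; unemployed unchanged → E = 179.33, U = 14.95, labor force = 194.28 million.
After the second change, employed falls and unemployed rises by 1.75; labor force unchanged → E = 177.58, U = 16.70, labor force = 194.28 million.
New unemployment rate = 16.70 / 194.28 = 8.60%.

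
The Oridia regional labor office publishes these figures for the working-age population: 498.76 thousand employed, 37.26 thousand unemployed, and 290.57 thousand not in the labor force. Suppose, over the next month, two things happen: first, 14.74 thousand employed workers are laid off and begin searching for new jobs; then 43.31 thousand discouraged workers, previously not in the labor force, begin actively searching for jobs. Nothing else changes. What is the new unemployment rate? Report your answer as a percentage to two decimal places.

New unemployment rate ≈ 16.45%.

Initially, labor force = 498.76 + 37.26 = 536.02 thousand, so u = 37.26/536.02 = 6.95%.
After the first change, employed falls and unemployed rises by 14.74; labor force unchanged → E = 484.02, U = 52.00, labor force = 536.02 thousand.
After the second change, unemployed and labor force both rise by 43.31 → E = 484.02, U = 95.31, labor force = 579.33 thousand.
New unemployment rate = 95.31 / 579.33 = 16.45%.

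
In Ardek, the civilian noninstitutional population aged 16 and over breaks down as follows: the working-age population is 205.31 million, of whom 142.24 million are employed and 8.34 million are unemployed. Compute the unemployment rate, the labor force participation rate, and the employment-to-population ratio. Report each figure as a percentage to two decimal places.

Unemployment rate ≈ 5.54%; labor force participation rate ≈ 73.34%; employment-population ratio ≈ 69.28%.

Labor force = employed + unemployed = 142.24 + 8.34 = 150.58 million.
Unemployment rate = 8.34 / 150.58 = 5.54%.
Labor force participation rate = 150.58 / 205.31 = 73.34%.
Employment-population ratio = 142.24 / 205.31 = 69.28%.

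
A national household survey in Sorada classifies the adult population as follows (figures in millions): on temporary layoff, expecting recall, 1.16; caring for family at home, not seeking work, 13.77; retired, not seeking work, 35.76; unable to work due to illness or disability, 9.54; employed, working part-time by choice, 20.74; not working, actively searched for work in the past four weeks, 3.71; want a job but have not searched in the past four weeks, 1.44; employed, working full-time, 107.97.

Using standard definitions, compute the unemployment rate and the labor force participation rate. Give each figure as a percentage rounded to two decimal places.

Employed = 20.74 + 107.97 = 128.71 million.
Unemployed = 1.16 + 3.71 = 4.87 million (jobless and actively searching, or on temporary layoff).
Labor force = 128.71 + 4.87 = 133.58 million.
Not in labor force = 13.77 + 35.76 + 9.54 + 1.44 = 60.51 million (those not working and not actively searching are outside the labor force — including those who want a job but have given up searching).
Civilian working-age population = 133.58 + 60.51 = 194.09 million.
Unemployment rate = 4.87 / 133.58 = 3.65%.
Labor force participation rate = 133.58 / 194.09 = 68.82%.

Unemployment rate ≈ 3.65%; labor force participation rate ≈ 68.82%.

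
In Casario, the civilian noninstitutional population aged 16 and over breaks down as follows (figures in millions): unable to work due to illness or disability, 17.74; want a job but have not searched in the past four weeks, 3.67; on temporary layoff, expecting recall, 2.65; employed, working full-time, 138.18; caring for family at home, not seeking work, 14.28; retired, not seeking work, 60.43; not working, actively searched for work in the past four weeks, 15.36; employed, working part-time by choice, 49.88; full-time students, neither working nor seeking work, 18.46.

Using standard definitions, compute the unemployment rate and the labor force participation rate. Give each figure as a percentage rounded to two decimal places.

Employed = 138.18 + 49.88 = 188.06 million.
Unemployed = 2.65 + 15.36 = 18.01 million (jobless and actively searching, or on temporary layoff).
Labor force = 188.06 + 18.01 = 206.07 million.
Not in labor force = 17.74 + 3.67 + 14.28 + 60.43 + 18.46 = 114.58 million (those not working and not actively searching are outside the labor force — including those who want a job but have given up searching).
Civilian working-age population = 206.07 + 114.58 = 320.65 million.
Unemployment rate = 18.01 / 206.07 = 8.74%.
Labor force participation rate = 206.07 / 320.65 = 64.27%.

Unemployment rate ≈ 8.74%; labor force participation rate ≈ 64.27%.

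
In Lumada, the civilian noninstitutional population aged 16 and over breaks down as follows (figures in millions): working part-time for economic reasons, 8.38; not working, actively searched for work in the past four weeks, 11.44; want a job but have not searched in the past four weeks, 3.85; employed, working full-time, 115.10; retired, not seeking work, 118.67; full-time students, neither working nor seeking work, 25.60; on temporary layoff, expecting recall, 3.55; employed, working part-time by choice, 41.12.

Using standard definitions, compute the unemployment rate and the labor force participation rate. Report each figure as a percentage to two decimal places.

Unemployment rate ≈ 8.35%; labor force participation rate ≈ 54.80%.

Employed = 8.38 + 115.10 + 41.12 = 164.60 million (anyone who worked, including part-time for economic reasons, counts as employed).
Unemployed = 11.44 + 3.55 = 14.99 million (jobless and actively searching, or on temporary layoff).
Labor force = 164.60 + 14.99 = 179.59 million.
Not in labor force = 3.85 + 118.67 + 25.60 = 148.12 million (those not working and not actively searching are outside the labor force — including those who want a job but have given up searching).
Civilian working-age population = 179.59 + 148.12 = 327.71 million.
Unemployment rate = 14.99 / 179.59 = 8.35%.
Labor force participation rate = 179.59 / 327.71 = 54.80%.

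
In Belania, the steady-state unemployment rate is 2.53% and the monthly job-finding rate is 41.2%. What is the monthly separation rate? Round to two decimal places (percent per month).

Separation rate ≈ 1.07% per month.

From u* = s/(s+f): s = u·f/(1−u).
s = 0.0253 × 41.2 / (1 − 0.0253) = 1.0424 / 0.9747 ≈ 1.07% per month.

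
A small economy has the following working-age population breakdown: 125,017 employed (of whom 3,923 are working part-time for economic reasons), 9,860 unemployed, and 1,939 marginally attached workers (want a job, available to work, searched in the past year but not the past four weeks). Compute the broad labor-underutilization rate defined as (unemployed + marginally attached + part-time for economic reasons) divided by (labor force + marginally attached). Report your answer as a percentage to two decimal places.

Broad underutilization rate ≈ 11.49%.

Labor force = 125,017 + 9,860 = 134,877.
Numerator = 9,860 + 1,939 + 3,923 = 15,722.
Denominator = 134,877 + 1,939 = 136,816.
Broad rate = 15,722 / 136,816 = 11.49%.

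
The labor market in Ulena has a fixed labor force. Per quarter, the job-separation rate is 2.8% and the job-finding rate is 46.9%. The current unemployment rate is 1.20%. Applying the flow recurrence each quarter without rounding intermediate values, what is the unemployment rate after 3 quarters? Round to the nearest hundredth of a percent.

With a fixed labor force, u_{t+1} = u_t + s·(1−u_t) − f·u_t = u_t·(1−s−f) + s.
Here 1−s−f = 0.503 and s = 0.028.
u_1 = 0.012000 × 0.503 + 0.028 = 0.034036.
u_2 = 0.034036 × 0.503 + 0.028 = 0.045120.
u_3 = 0.045120 × 0.503 + 0.028 = 0.050695.

Unemployment rate after three quarters ≈ 5.07%.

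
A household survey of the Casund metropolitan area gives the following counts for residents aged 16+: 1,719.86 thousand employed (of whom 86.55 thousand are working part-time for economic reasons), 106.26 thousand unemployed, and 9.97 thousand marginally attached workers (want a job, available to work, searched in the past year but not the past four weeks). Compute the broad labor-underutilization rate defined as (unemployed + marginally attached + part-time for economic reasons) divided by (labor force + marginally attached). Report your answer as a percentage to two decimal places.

Labor force = 1,719.86 + 106.26 = 1,826.12 thousand.
Numerator = 106.26 + 9.97 + 86.55 = 202.78 thousand.
Denominator = 1,826.12 + 9.97 = 1,836.09 thousand.
Broad rate = 202.78 / 1,836.09 = 11.04%.

Broad underutilization rate ≈ 11.04%.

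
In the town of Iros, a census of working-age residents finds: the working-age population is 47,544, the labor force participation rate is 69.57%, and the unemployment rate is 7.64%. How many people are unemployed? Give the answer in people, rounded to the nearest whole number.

Labor force = 0.6957 × 47,544 = 33,076.
Unemployed = 0.0764 × 33,076 ≈ 2,527.

About 2,527 are unemployed.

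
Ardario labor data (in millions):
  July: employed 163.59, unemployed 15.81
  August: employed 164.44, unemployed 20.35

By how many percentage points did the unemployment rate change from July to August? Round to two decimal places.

July: labor force = 163.59 + 15.81 = 179.40; u = 15.81/179.40 = 8.81%.
August: labor force = 164.44 + 20.35 = 184.79; u = 20.35/184.79 = 11.01%.
Change = 11.01% − 8.81% = +2.20 pp.

The unemployment rate changed by +2.20 percentage points.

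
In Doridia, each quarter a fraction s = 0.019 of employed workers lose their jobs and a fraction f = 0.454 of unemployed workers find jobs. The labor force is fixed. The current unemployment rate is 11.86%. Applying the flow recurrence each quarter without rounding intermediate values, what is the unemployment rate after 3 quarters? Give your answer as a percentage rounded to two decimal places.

With a fixed labor force, u_{t+1} = u_t + s·(1−u_t) − f·u_t = u_t·(1−s−f) + s.
Here 1−s−f = 0.527 and s = 0.019.
u_1 = 0.118600 × 0.527 + 0.019 = 0.081502.
u_2 = 0.081502 × 0.527 + 0.019 = 0.061952.
u_3 = 0.061952 × 0.527 + 0.019 = 0.051649.

Unemployment rate after three quarters ≈ 5.16%.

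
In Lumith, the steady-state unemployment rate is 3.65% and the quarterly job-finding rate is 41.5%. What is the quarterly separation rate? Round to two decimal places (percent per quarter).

Separation rate ≈ 1.57% per quarter.

From u* = s/(s+f): s = u·f/(1−u).
s = 0.0365 × 41.5 / (1 − 0.0365) = 1.5147 / 0.9635 ≈ 1.57% per quarter.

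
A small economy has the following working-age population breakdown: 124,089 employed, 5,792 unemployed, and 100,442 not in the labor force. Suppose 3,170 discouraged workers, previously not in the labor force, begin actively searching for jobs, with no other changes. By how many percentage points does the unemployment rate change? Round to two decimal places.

Initially, labor force = 124,089 + 5,792 = 129,881, so u = 5,792/129,881 = 4.46%.
After the change, unemployed and labor force both rise by 3,170 → E = 124,089, U = 8,962, labor force = 133,051.
New unemployment rate = 8,962 / 133,051 = 6.74%.
Change = 6.74% − 4.46% = +2.28 percentage points.

The unemployment rate changes by +2.28 percentage points.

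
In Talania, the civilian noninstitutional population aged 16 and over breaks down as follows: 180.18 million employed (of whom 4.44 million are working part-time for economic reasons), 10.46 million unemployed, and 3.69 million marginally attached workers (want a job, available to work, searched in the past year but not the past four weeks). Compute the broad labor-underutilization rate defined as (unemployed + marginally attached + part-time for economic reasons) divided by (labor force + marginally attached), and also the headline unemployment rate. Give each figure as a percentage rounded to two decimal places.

Broad underutilization rate ≈ 9.57%; headline unemployment rate ≈ 5.49%.

Labor force = 180.18 + 10.46 = 190.64 million.
Numerator = 10.46 + 3.69 + 4.44 = 18.59 million.
Denominator = 190.64 + 3.69 = 194.33 million.
Broad rate = 18.59 / 194.33 = 9.57%.
Headline unemployment rate = 10.46 / 190.64 = 5.49%.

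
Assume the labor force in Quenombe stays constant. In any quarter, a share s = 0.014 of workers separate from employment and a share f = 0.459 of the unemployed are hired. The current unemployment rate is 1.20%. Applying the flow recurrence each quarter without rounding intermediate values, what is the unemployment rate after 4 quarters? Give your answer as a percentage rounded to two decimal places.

Unemployment rate after four quarters ≈ 2.82%.

With a fixed labor force, u_{t+1} = u_t + s·(1−u_t) − f·u_t = u_t·(1−s−f) + s.
Here 1−s−f = 0.527 and s = 0.014.
u_1 = 0.012000 × 0.527 + 0.014 = 0.020324.
u_2 = 0.020324 × 0.527 + 0.014 = 0.024711.
u_3 = 0.024711 × 0.527 + 0.014 = 0.027023.
u_4 = 0.027023 × 0.527 + 0.014 = 0.028241.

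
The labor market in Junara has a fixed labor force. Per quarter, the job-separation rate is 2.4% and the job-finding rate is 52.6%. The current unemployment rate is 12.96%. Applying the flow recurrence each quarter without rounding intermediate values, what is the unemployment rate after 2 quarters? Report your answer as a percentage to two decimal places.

With a fixed labor force, u_{t+1} = u_t + s·(1−u_t) − f·u_t = u_t·(1−s−f) + s.
Here 1−s−f = 0.450 and s = 0.024.
u_1 = 0.129600 × 0.450 + 0.024 = 0.082320.
u_2 = 0.082320 × 0.450 + 0.024 = 0.061044.

Unemployment rate after two quarters ≈ 6.10%.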